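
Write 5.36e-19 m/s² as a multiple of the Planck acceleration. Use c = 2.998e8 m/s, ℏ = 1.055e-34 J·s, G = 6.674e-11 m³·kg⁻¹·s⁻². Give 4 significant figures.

9.640e-71

Planck acceleration: a_P = √(c⁷/(ℏG)) = 5.560e51 m/s².
5.36e-19 / 5.560e51 = 9.640e-71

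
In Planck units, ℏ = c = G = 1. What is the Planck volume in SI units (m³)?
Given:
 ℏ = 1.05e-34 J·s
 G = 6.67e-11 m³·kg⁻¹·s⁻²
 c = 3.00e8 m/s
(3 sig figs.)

The unique combination of the constants set to 1 with dimensions of volume is V_P = (ℏG/c³)^(3/2).
  = √(1.75e-209)
  = 4.18e-105 m³

4.18e-105 m³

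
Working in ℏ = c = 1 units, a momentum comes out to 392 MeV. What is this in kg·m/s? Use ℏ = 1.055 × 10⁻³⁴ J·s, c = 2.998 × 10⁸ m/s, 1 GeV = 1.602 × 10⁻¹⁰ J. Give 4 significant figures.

2.095 × 10⁻¹⁹ kg·m/s

Momentum is [E]/c; divide by c.
1 GeV → 1/c × (1 GeV in J) = 5.344 × 10⁻¹⁹ kg·m/s.
Convert the energy scale: 392 MeV = 0.392 GeV.
Result: 0.392 × 5.344 × 10⁻¹⁹ = 2.095 × 10⁻¹⁹ kg·m/s.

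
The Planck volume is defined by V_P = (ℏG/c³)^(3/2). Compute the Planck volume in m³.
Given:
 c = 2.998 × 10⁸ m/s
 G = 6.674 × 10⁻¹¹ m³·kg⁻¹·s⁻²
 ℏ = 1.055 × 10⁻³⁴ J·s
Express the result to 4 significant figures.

V_P = (ℏG/c³)^(3/2)
  = √(1.784 × 10⁻²⁰⁹)
  = 4.224 × 10⁻¹⁰⁵ m³

4.224 × 10⁻¹⁰⁵ m³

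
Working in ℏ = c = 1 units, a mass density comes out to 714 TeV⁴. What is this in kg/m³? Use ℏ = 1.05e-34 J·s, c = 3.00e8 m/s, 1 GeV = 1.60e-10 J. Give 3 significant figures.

1.66e35 kg/m³

Mass density is [E]/(c²[L]³) = [E]⁴/(ℏ³c⁵).
1 GeV⁴ → 1/(ℏ³c⁵) × (1 GeV in J)⁴ = 2.33e20 kg/m³.
Convert the energy scale: 714 TeV⁴ = 7.14e14 GeV⁴.
Result: 7.14e14 × 2.33e20 = 1.66e35 kg/m³.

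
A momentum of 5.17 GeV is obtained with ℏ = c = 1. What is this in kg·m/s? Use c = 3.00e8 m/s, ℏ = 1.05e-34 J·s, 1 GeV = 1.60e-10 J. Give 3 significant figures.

2.76e-18 kg·m/s

Momentum is [E]/c; divide by c.
1 GeV → 1/c × (1 GeV in J) = 5.33e-19 kg·m/s.
Result: 5.17 × 5.33e-19 = 2.76e-18 kg·m/s.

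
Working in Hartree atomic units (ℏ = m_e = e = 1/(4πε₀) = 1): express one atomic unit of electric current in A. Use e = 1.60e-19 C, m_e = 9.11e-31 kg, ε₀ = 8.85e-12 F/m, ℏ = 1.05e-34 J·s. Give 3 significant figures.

Dimensional analysis gives I_au = e E_h/ℏ = m_e e⁵/((4πε₀)²ℏ³).
E_h = 4.38e-18 J
e·E_h/ℏ = 6.67e-3 A

6.67e-3 A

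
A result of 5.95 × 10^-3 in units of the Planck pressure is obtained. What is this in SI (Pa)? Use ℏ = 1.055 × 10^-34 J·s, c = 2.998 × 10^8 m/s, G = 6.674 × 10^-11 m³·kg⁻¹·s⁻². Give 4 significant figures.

One Planck pressure: p_P = c⁷/(ℏG²) = 4.632 × 10^113 Pa.
5.95 × 10^-3 × 4.632 × 10^113 Pa = 2.756 × 10^111 Pa

2.756 × 10^111 Pa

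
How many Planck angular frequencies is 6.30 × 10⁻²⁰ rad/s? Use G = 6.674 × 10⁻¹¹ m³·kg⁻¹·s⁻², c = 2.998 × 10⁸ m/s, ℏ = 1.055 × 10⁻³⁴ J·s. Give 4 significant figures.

3.397 × 10⁻⁶³

Planck angular frequency: ω_P = √(c⁵/(ℏG)) = 1.855 × 10⁴³ rad/s.
6.30 × 10⁻²⁰ / 1.855 × 10⁴³ = 3.397 × 10⁻⁶³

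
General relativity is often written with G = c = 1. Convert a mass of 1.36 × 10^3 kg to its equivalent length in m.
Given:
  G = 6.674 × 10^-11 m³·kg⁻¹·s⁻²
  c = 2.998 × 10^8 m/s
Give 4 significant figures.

In G = c = 1 units mass has dimensions of length; the conversion factor is G/c².
1.36 × 10^3 kg × (G/c²) = 1.010 × 10^-24 m

1.010 × 10^-24 m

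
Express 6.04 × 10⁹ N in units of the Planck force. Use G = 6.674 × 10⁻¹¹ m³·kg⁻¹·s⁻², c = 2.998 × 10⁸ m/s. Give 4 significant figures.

4.990 × 10⁻³⁵

Planck force: F_P = c⁴/G = 1.210 × 10⁴⁴ N.
6.04 × 10⁹ / 1.210 × 10⁴⁴ = 4.990 × 10⁻³⁵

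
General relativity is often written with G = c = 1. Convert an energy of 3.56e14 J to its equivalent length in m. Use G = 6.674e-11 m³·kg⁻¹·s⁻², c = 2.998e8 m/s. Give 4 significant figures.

2.941e-30 m

Energy → length via G/c⁴.
3.56e14 J × (G/c⁴) = 2.941e-30 m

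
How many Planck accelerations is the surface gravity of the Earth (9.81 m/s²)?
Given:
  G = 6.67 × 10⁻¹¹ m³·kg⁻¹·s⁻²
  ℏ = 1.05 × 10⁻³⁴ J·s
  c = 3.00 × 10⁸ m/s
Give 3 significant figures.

1.76 × 10⁻⁵¹

Planck acceleration: a_P = √(c⁷/(ℏG)) = 5.59 × 10⁵¹ m/s².
9.81 / 5.59 × 10⁵¹ = 1.76 × 10⁻⁵¹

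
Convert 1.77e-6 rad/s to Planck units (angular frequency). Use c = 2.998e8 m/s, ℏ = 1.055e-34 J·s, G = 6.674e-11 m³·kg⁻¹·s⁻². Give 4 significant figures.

Planck angular frequency: ω_P = √(c⁵/(ℏG)) = 1.855e43 rad/s.
1.77e-6 / 1.855e43 = 9.544e-50

9.544e-50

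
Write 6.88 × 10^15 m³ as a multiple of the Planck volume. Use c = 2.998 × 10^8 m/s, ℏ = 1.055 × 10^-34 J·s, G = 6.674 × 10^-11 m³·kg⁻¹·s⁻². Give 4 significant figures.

Planck volume: V_P = (ℏG/c³)^(3/2) = 4.224 × 10^-105 m³.
6.88 × 10^15 / 4.224 × 10^-105 = 1.629 × 10^120

1.629 × 10^120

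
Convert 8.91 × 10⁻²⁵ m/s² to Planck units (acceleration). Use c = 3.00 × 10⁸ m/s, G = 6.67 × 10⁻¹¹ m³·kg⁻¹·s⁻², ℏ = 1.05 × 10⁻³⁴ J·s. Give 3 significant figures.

1.59 × 10⁻⁷⁶

Planck acceleration: a_P = √(c⁷/(ℏG)) = 5.59 × 10⁵¹ m/s².
8.91 × 10⁻²⁵ / 5.59 × 10⁵¹ = 1.59 × 10⁻⁷⁶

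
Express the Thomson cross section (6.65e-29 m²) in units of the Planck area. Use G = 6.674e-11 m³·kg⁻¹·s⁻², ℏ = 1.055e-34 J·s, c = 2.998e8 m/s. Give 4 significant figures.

2.545e41

Planck area: A_P = ℏG/c³ = 2.613e-70 m².
6.65e-29 / 2.613e-70 = 2.545e41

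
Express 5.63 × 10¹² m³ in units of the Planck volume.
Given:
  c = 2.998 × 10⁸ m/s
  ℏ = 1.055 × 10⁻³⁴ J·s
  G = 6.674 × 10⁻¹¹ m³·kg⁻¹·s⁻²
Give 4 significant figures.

1.333 × 10¹¹⁷

Planck volume: V_P = (ℏG/c³)^(3/2) = 4.224 × 10⁻¹⁰⁵ m³.
5.63 × 10¹² / 4.224 × 10⁻¹⁰⁵ = 1.333 × 10¹¹⁷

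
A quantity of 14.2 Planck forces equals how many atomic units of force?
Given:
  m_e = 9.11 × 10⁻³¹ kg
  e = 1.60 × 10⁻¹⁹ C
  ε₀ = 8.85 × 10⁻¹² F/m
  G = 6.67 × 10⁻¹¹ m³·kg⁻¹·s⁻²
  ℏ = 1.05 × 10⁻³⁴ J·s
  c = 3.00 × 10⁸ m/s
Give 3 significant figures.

2.07 × 10⁵²

Planck force: F_P = c⁴/G = 1.21 × 10⁴⁴ N
atomic unit of force: F_au = E_h/a₀ = m_e²e⁶/((4πε₀)³ℏ⁴) = 8.33 × 10⁻⁸ N
14.2 × 1.21 × 10⁴⁴ / 8.33 × 10⁻⁸ = 2.07 × 10⁵²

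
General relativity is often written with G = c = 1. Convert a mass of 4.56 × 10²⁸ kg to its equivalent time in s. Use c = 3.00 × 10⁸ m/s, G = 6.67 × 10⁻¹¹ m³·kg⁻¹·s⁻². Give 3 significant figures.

Mass → time via G/c³.
4.56 × 10²⁸ kg × (G/c³) = 1.13 × 10⁻⁷ s

1.13 × 10⁻⁷ s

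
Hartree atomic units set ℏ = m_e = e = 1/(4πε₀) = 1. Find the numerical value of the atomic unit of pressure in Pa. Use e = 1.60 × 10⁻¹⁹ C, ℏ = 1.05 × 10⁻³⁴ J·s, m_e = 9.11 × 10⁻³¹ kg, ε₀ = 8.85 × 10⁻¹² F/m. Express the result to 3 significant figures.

Dimensional analysis gives P_au = E_h/a₀³ = m_e⁴e¹⁰/((4πε₀)⁵ℏ⁸).
E_h = 4.38 × 10⁻¹⁸ J
a₀ = 5.26 × 10⁻¹¹ m
E_h/a₀³ = 3.01 × 10¹³ Pa

3.01 × 10¹³ Pa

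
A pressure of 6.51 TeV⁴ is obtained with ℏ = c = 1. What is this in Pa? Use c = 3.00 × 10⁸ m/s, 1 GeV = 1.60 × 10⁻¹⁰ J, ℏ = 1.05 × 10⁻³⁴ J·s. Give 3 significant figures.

Pressure is [E]/[L]³ = [E]⁴/(ℏc)³.
1 GeV⁴ → 1/(ℏc)³ × (1 GeV in J)⁴ = 2.10 × 10³⁷ Pa.
Convert the energy scale: 6.51 TeV⁴ = 6.51 × 10¹² GeV⁴.
Result: 6.51 × 10¹² × 2.10 × 10³⁷ = 1.36 × 10⁵⁰ Pa.

1.36 × 10⁵⁰ Pa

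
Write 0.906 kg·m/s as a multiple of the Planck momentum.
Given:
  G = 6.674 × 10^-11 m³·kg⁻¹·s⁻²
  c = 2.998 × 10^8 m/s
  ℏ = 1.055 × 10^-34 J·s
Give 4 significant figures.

0.1388

Planck momentum: p_P = √(ℏc³/G) = 6.527 kg·m/s.
0.906 / 6.527 = 0.1388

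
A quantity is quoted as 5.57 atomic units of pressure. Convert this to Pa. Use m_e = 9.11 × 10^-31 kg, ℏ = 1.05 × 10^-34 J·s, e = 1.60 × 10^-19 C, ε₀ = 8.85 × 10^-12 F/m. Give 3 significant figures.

1.68 × 10^14 Pa

One atomic unit of pressure: P_au = E_h/a₀³ = m_e⁴e¹⁰/((4πε₀)⁵ℏ⁸) = 3.01 × 10^13 Pa.
5.57 × 3.01 × 10^13 Pa = 1.68 × 10^14 Pa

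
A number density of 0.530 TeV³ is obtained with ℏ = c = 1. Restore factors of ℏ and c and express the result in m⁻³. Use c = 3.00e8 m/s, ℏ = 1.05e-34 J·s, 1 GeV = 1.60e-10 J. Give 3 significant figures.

6.95e55 m⁻³

Number density is [L]⁻³ = [E]³/(ℏc)³.
1 GeV³ → 1/(ℏc)³ × (1 GeV in J)³ = 1.31e47 m⁻³.
Convert the energy scale: 0.530 TeV³ = 5.30e8 GeV³.
Result: 5.30e8 × 1.31e47 = 6.95e55 m⁻³.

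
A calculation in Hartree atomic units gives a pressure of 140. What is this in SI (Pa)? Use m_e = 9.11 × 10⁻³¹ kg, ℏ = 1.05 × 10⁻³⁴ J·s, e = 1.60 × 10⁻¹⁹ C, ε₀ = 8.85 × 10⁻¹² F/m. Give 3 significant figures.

One atomic unit of pressure: P_au = E_h/a₀³ = m_e⁴e¹⁰/((4πε₀)⁵ℏ⁸) = 3.01 × 10¹³ Pa.
140 × 3.01 × 10¹³ Pa = 4.22 × 10¹⁵ Pa

4.22 × 10¹⁵ Pa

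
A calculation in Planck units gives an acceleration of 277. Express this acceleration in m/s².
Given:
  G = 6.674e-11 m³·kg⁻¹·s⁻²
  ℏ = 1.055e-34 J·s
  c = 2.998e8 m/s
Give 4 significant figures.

One Planck acceleration: a_P = √(c⁷/(ℏG)) = 5.560e51 m/s².
277 × 5.560e51 m/s² = 1.540e54 m/s²

1.540e54 m/s²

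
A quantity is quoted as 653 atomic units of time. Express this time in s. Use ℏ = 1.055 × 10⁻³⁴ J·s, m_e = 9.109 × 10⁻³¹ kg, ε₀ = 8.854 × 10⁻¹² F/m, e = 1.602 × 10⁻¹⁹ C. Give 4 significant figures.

1.582 × 10⁻¹⁴ s

One atomic unit of time: τ_au = (4πε₀)²ℏ³/(m_e e⁴) = 2.423 × 10⁻¹⁷ s.
653 × 2.423 × 10⁻¹⁷ s = 1.582 × 10⁻¹⁴ s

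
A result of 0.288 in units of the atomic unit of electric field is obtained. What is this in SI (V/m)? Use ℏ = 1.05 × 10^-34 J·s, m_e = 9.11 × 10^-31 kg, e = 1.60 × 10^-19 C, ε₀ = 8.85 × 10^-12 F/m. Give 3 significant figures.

One atomic unit of electric field: E_au = E_h/(e a₀) = m_e²e⁵/((4πε₀)³ℏ⁴) = 5.20 × 10^11 V/m.
0.288 × 5.20 × 10^11 V/m = 1.50 × 10^11 V/m

1.50 × 10^11 V/m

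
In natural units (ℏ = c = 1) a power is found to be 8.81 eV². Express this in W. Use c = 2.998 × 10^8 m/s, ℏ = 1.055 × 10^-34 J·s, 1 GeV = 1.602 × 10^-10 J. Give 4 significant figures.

2.143 × 10^-3 W

Power is [E]/[T] = [E]²/ℏ.
1 GeV² → 1/ℏ × (1 GeV in J)² = 2.433 × 10^14 W.
Convert the energy scale: 8.81 eV² = 8.81 × 10^-18 GeV².
Result: 8.81 × 10^-18 × 2.433 × 10^14 = 2.143 × 10^-3 W.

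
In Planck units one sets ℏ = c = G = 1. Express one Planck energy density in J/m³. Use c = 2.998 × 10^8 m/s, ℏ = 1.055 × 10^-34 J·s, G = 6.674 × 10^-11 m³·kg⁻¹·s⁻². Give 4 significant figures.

u_P = c⁷/(ℏG²)
  = 2.177 × 10^59 / 4.699 × 10^-55
  = 4.632 × 10^113 J/m³

4.632 × 10^113 J/m³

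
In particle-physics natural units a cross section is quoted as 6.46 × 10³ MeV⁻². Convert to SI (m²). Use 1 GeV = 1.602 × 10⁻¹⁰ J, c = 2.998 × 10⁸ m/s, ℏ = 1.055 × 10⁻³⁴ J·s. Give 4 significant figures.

Area is [L]² = [E]⁻²·(ℏc)²; restore (ℏc)².
1 GeV⁻² → (ℏc)² × (1 GeV in J)⁻² = 3.898 × 10⁻³² m².
Convert the energy scale: 6.46 × 10³ MeV⁻² = 6.46 × 10⁹ GeV⁻².
Result: 6.46 × 10⁹ × 3.898 × 10⁻³² = 2.518 × 10⁻²² m².

2.518 × 10⁻²² m²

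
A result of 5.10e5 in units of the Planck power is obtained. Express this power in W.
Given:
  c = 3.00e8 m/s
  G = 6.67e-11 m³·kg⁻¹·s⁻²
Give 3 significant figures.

1.86e58 W

One Planck power: P_P = c⁵/G = 3.64e52 W.
5.10e5 × 3.64e52 W = 1.86e58 W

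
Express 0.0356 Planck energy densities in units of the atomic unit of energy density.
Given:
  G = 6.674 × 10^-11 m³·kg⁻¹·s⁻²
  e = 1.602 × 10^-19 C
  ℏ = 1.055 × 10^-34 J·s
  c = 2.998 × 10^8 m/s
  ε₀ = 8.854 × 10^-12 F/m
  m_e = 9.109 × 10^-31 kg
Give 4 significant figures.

5.630 × 10^98

Planck energy density: u_P = c⁷/(ℏG²) = 4.632 × 10^113 J/m³
atomic unit of energy density: u_au = E_h/a₀³ = m_e⁴e¹⁰/((4πε₀)⁵ℏ⁸) = 2.929 × 10^13 J/m³
0.0356 × 4.632 × 10^113 / 2.929 × 10^13 = 5.630 × 10^98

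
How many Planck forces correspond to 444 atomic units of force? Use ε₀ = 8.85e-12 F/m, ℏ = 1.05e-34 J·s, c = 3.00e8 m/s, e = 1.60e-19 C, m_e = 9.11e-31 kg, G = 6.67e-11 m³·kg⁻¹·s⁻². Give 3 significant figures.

3.04e-49

atomic unit of force: F_au = E_h/a₀ = m_e²e⁶/((4πε₀)³ℏ⁴) = 8.33e-8 N
Planck force: F_P = c⁴/G = 1.21e44 N
444 × 8.33e-8 / 1.21e44 = 3.04e-49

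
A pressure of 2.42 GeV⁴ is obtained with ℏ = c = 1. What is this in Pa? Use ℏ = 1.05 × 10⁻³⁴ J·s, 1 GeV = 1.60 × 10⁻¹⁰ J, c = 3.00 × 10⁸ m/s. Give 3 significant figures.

5.07 × 10³⁷ Pa

Pressure is [E]/[L]³ = [E]⁴/(ℏc)³.
1 GeV⁴ → 1/(ℏc)³ × (1 GeV in J)⁴ = 2.10 × 10³⁷ Pa.
Result: 2.42 × 2.10 × 10³⁷ = 5.07 × 10³⁷ Pa.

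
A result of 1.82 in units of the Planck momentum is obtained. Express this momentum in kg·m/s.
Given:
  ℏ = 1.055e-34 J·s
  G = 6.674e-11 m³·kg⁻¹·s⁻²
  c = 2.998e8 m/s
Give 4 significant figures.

11.88 kg·m/s

One Planck momentum: p_P = √(ℏc³/G) = 6.527 kg·m/s.
1.82 × 6.527 kg·m/s = 11.88 kg·m/s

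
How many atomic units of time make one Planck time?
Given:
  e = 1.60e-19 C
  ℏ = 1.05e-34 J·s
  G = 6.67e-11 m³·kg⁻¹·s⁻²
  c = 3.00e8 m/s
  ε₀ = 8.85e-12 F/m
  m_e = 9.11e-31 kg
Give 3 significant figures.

Planck time: t_P = √(ℏG/c⁵) = 5.37e-44 s
atomic unit of time: τ_au = (4πε₀)²ℏ³/(m_e e⁴) = 2.40e-17 s
ratio = 5.37e-44 / 2.40e-17 = 2.24e-27

2.24e-27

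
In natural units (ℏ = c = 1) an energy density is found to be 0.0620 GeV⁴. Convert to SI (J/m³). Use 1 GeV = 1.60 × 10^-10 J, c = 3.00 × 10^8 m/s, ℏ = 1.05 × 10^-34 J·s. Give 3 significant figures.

[E]/[L]³ = [E]⁴/(ℏc)³; restore (ℏc)⁻³.
1 GeV⁴ → 1/(ℏc)³ × (1 GeV in J)⁴ = 2.10 × 10^37 J/m³.
Result: 0.0620 × 2.10 × 10^37 = 1.30 × 10^36 J/m³.

1.30 × 10^36 J/m³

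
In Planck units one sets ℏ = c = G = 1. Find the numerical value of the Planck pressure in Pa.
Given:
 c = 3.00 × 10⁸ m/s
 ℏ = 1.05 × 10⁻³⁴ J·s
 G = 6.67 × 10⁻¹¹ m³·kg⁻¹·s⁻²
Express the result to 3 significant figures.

4.68 × 10¹¹³ Pa

p_P = c⁷/(ℏG²)
  = 2.19 × 10⁵⁹ / 4.67 × 10⁻⁵⁵
  = 4.68 × 10¹¹³ Pa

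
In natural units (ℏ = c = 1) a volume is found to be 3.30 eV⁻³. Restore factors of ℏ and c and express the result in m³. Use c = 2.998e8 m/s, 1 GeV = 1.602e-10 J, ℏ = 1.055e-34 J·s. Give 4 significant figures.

Volume is [L]³ = [E]⁻³·(ℏc)³.
1 GeV⁻³ → (ℏc)³ × (1 GeV in J)⁻³ = 7.696e-48 m³.
Convert the energy scale: 3.30 eV⁻³ = 3.30e27 GeV⁻³.
Result: 3.30e27 × 7.696e-48 = 2.540e-20 m³.

2.540e-20 m³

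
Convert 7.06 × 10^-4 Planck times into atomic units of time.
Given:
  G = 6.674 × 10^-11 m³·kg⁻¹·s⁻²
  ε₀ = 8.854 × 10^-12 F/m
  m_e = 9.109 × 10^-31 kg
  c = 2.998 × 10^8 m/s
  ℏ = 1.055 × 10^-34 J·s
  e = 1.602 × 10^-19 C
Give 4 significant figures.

Planck time: t_P = √(ℏG/c⁵) = 5.392 × 10^-44 s
atomic unit of time: τ_au = (4πε₀)²ℏ³/(m_e e⁴) = 2.423 × 10^-17 s
7.06 × 10^-4 × 5.392 × 10^-44 / 2.423 × 10^-17 = 1.571 × 10^-30

1.571 × 10^-30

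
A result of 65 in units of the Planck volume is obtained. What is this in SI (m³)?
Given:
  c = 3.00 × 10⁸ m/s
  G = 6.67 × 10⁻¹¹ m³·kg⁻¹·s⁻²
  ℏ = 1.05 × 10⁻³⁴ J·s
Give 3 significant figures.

2.72 × 10⁻¹⁰³ m³

One Planck volume: V_P = (ℏG/c³)^(3/2) = 4.18 × 10⁻¹⁰⁵ m³.
65 × 4.18 × 10⁻¹⁰⁵ m³ = 2.72 × 10⁻¹⁰³ m³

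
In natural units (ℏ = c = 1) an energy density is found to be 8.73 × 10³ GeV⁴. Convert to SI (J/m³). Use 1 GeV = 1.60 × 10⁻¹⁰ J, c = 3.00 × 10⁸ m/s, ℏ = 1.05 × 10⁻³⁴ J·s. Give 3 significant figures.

[E]/[L]³ = [E]⁴/(ℏc)³; restore (ℏc)⁻³.
1 GeV⁴ → 1/(ℏc)³ × (1 GeV in J)⁴ = 2.10 × 10³⁷ J/m³.
Result: 8.73 × 10³ × 2.10 × 10³⁷ = 1.83 × 10⁴¹ J/m³.

1.83 × 10⁴¹ J/m³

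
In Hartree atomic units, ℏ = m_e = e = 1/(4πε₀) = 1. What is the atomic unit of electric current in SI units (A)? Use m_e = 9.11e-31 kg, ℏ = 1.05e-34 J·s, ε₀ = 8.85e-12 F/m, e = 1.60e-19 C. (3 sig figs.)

6.67e-3 A

From ℏ = m_e = e = 1/(4πε₀) = 1 the current scale is I_au = e E_h/ℏ = m_e e⁵/((4πε₀)²ℏ³).
E_h = 4.38e-18 J
e·E_h/ℏ = 6.67e-3 A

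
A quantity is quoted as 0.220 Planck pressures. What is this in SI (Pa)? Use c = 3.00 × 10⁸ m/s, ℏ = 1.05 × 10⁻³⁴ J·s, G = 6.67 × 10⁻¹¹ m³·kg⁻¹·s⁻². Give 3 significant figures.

One Planck pressure: p_P = c⁷/(ℏG²) = 4.68 × 10¹¹³ Pa.
0.220 × 4.68 × 10¹¹³ Pa = 1.03 × 10¹¹³ Pa

1.03 × 10¹¹³ Pa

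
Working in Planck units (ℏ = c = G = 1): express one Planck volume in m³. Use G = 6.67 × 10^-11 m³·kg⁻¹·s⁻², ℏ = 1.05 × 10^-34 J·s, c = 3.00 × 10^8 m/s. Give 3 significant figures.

From ℏ = c = G = 1 the volume scale is V_P = (ℏG/c³)^(3/2).
  = √(1.75 × 10^-209)
  = 4.18 × 10^-105 m³

4.18 × 10^-105 m³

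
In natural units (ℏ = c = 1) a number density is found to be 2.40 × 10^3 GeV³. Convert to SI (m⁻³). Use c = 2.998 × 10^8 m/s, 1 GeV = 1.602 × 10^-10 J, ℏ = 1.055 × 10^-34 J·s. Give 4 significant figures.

Number density is [L]⁻³ = [E]³/(ℏc)³.
1 GeV³ → 1/(ℏc)³ × (1 GeV in J)³ = 1.299 × 10^47 m⁻³.
Result: 2.40 × 10^3 × 1.299 × 10^47 = 3.119 × 10^50 m⁻³.

3.119 × 10^50 m⁻³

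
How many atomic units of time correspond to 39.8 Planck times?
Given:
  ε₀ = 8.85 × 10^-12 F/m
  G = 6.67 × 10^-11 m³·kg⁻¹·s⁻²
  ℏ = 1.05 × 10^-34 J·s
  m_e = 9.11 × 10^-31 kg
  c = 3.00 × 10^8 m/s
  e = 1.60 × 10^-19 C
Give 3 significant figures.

Planck time: t_P = √(ℏG/c⁵) = 5.37 × 10^-44 s
atomic unit of time: τ_au = (4πε₀)²ℏ³/(m_e e⁴) = 2.40 × 10^-17 s
39.8 × 5.37 × 10^-44 / 2.40 × 10^-17 = 8.91 × 10^-26

8.91 × 10^-26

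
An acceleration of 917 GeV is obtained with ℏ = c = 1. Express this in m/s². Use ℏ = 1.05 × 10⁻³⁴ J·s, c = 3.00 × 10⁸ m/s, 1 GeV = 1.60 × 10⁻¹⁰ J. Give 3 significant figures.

Acceleration is [L]/[T]² = c·[E]/ℏ.
1 GeV → c/ℏ × (1 GeV in J) = 4.57 × 10³² m/s².
Result: 917 × 4.57 × 10³² = 4.19 × 10³⁵ m/s².

4.19 × 10³⁵ m/s²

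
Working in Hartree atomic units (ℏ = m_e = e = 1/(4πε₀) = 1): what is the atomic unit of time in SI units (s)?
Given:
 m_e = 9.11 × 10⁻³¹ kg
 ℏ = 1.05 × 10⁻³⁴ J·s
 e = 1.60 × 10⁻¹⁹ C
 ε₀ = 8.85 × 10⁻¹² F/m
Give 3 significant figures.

2.40 × 10⁻¹⁷ s

Dimensional analysis gives τ_au = (4πε₀)²ℏ³/(m_e e⁴).
E_h = 4.38 × 10⁻¹⁸ J
ℏ/E_h = 2.40 × 10⁻¹⁷ s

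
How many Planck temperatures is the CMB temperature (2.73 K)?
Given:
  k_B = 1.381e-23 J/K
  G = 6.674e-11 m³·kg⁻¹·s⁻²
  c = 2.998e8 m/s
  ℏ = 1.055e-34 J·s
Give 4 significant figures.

Planck temperature: T_P = √(ℏc⁵/G) / k_B = 1.417e32 K.
2.73 / 1.417e32 = 1.927e-32

1.927e-32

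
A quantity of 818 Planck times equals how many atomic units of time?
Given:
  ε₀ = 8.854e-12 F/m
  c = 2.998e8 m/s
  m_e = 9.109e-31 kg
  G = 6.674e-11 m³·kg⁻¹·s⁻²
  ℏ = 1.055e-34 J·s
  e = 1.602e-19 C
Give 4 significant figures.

1.820e-24

Planck time: t_P = √(ℏG/c⁵) = 5.392e-44 s
atomic unit of time: τ_au = (4πε₀)²ℏ³/(m_e e⁴) = 2.423e-17 s
818 × 5.392e-44 / 2.423e-17 = 1.820e-24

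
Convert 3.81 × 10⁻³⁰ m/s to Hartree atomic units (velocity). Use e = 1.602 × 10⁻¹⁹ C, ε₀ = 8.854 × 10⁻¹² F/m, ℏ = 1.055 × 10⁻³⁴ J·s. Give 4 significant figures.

atomic unit of velocity: v_au = e²/(4πε₀ℏ) = 2.186 × 10⁶ m/s.
3.81 × 10⁻³⁰ / 2.186 × 10⁶ = 1.743 × 10⁻³⁶

1.743 × 10⁻³⁶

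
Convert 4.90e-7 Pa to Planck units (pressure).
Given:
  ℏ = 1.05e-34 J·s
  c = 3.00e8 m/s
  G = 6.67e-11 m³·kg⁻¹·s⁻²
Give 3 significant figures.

1.05e-120

Planck pressure: p_P = c⁷/(ℏG²) = 4.68e113 Pa.
4.90e-7 / 4.68e113 = 1.05e-120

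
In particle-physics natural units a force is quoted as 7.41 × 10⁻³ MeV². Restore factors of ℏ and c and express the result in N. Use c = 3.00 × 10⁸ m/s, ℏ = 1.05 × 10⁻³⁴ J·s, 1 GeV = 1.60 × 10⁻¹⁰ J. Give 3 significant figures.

6.02 × 10⁻³ N

Force is [E]/[L] = [E]²/(ℏc); restore (ℏc)⁻¹.
1 GeV² → 1/(ℏc) × (1 GeV in J)² = 8.13 × 10⁵ N.
Convert the energy scale: 7.41 × 10⁻³ MeV² = 7.41 × 10⁻⁹ GeV².
Result: 7.41 × 10⁻⁹ × 8.13 × 10⁵ = 6.02 × 10⁻³ N.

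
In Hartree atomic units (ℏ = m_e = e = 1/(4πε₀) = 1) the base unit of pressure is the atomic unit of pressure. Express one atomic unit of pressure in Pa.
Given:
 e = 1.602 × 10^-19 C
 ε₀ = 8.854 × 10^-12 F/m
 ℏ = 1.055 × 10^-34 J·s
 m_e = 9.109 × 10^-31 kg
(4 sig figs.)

P_au = E_h/a₀³ = m_e⁴e¹⁰/((4πε₀)⁵ℏ⁸)
E_h = 4.354 × 10^-18 J
a₀ = 5.297 × 10^-11 m
E_h/a₀³ = 2.929 × 10^13 Pa

2.929 × 10^13 Pa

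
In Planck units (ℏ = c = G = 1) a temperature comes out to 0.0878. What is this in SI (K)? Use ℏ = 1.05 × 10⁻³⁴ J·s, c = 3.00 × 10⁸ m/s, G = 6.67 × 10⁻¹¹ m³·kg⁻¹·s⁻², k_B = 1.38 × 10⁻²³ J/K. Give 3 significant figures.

1.24 × 10³¹ K

One Planck temperature: T_P = √(ℏc⁵/G) / k_B = 1.42 × 10³² K.
0.0878 × 1.42 × 10³² K = 1.24 × 10³¹ K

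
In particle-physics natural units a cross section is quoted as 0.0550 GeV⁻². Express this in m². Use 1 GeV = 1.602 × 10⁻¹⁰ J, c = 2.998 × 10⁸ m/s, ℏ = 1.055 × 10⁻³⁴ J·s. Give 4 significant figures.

Area is [L]² = [E]⁻²·(ℏc)²; restore (ℏc)².
1 GeV⁻² → (ℏc)² × (1 GeV in J)⁻² = 3.898 × 10⁻³² m².
Result: 0.0550 × 3.898 × 10⁻³² = 2.144 × 10⁻³³ m².

2.144 × 10⁻³³ m²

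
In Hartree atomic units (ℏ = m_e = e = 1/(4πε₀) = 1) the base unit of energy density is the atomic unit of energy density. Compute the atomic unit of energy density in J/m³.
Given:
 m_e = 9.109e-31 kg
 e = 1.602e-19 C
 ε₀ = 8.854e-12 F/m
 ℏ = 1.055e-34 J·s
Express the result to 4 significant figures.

u_au = E_h/a₀³ = m_e⁴e¹⁰/((4πε₀)⁵ℏ⁸)
E_h = 4.354e-18 J
a₀ = 5.297e-11 m
E_h/a₀³ = 2.929e13 J/m³

2.929e13 J/m³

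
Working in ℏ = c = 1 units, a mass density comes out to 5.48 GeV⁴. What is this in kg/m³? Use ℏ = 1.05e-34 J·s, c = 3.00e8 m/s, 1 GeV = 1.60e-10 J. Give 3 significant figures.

1.28e21 kg/m³

Mass density is [E]/(c²[L]³) = [E]⁴/(ℏ³c⁵).
1 GeV⁴ → 1/(ℏ³c⁵) × (1 GeV in J)⁴ = 2.33e20 kg/m³.
Result: 5.48 × 2.33e20 = 1.28e21 kg/m³.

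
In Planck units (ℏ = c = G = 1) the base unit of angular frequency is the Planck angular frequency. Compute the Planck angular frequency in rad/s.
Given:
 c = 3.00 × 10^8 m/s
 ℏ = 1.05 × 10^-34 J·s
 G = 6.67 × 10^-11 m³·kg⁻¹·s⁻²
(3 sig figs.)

1.86 × 10^43 rad/s

ω_P = √(c⁵/(ℏG))
  = √(3.47 × 10^86)
  = 1.86 × 10^43 rad/s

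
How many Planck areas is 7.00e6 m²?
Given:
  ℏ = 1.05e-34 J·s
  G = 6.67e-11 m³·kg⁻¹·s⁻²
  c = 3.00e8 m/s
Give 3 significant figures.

Planck area: A_P = ℏG/c³ = 2.59e-70 m².
7.00e6 / 2.59e-70 = 2.70e76

2.70e76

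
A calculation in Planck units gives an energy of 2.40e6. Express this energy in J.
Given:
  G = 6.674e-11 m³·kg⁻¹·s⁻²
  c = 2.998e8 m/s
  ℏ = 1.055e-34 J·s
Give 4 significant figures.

4.696e15 J

One Planck energy: E_P = √(ℏc⁵/G) = 1.957e9 J.
2.40e6 × 1.957e9 J = 4.696e15 J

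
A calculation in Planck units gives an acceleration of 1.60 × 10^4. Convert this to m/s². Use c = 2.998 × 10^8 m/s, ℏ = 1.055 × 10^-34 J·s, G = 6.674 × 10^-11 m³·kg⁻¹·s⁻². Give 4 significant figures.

One Planck acceleration: a_P = √(c⁷/(ℏG)) = 5.560 × 10^51 m/s².
1.60 × 10^4 × 5.560 × 10^51 m/s² = 8.896 × 10^55 m/s²

8.896 × 10^55 m/s²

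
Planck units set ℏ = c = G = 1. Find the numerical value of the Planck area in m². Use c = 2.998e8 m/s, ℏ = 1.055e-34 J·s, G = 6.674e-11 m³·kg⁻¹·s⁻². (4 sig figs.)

2.613e-70 m²

The unique combination of the constants set to 1 with dimensions of area is A_P = ℏG/c³.
  = 7.041e-45 / 2.695e25
  = 2.613e-70 m²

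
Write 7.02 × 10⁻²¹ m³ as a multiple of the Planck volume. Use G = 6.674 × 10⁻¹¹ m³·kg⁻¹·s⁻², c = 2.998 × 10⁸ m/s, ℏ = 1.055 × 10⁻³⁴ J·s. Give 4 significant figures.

Planck volume: V_P = (ℏG/c³)^(3/2) = 4.224 × 10⁻¹⁰⁵ m³.
7.02 × 10⁻²¹ / 4.224 × 10⁻¹⁰⁵ = 1.662 × 10⁸⁴

1.662 × 10⁸⁴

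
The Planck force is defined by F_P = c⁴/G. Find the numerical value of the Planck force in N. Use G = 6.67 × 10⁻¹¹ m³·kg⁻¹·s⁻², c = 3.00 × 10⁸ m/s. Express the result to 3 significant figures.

1.21 × 10⁴⁴ N

F_P = c⁴/G
  = 8.10 × 10³³ / 6.67 × 10⁻¹¹
  = 1.21 × 10⁴⁴ N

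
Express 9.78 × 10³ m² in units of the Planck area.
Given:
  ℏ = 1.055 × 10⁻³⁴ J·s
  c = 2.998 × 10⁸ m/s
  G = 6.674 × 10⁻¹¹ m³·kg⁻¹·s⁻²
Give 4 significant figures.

3.743 × 10⁷³

Planck area: A_P = ℏG/c³ = 2.613 × 10⁻⁷⁰ m².
9.78 × 10³ / 2.613 × 10⁻⁷⁰ = 3.743 × 10⁷³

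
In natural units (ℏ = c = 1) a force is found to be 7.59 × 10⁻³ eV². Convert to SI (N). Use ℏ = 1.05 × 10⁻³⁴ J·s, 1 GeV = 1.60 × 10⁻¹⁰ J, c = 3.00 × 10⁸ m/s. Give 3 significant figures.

Force is [E]/[L] = [E]²/(ℏc); restore (ℏc)⁻¹.
1 GeV² → 1/(ℏc) × (1 GeV in J)² = 8.13 × 10⁵ N.
Convert the energy scale: 7.59 × 10⁻³ eV² = 7.59 × 10⁻²¹ GeV².
Result: 7.59 × 10⁻²¹ × 8.13 × 10⁵ = 6.17 × 10⁻¹⁵ N.

6.17 × 10⁻¹⁵ N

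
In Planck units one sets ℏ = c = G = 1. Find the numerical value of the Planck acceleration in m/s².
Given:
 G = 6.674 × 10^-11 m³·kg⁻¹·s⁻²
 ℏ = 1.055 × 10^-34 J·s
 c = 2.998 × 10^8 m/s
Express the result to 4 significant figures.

a_P = √(c⁷/(ℏG))
  = √(3.092 × 10^103)
  = 5.560 × 10^51 m/s²

5.560 × 10^51 m/s²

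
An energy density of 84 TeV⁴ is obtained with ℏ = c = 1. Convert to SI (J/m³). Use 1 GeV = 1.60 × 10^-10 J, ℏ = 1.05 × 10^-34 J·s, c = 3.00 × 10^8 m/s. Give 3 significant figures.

[E]/[L]³ = [E]⁴/(ℏc)³; restore (ℏc)⁻³.
1 GeV⁴ → 1/(ℏc)³ × (1 GeV in J)⁴ = 2.10 × 10^37 J/m³.
Convert the energy scale: 84 TeV⁴ = 8.40 × 10^13 GeV⁴.
Result: 8.40 × 10^13 × 2.10 × 10^37 = 1.76 × 10^51 J/m³.

1.76 × 10^51 J/m³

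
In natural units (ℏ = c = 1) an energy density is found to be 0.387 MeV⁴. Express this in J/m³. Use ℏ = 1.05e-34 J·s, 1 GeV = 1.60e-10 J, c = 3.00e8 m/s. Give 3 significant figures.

[E]/[L]³ = [E]⁴/(ℏc)³; restore (ℏc)⁻³.
1 GeV⁴ → 1/(ℏc)³ × (1 GeV in J)⁴ = 2.10e37 J/m³.
Convert the energy scale: 0.387 MeV⁴ = 3.87e-13 GeV⁴.
Result: 3.87e-13 × 2.10e37 = 8.11e24 J/m³.

8.11e24 J/m³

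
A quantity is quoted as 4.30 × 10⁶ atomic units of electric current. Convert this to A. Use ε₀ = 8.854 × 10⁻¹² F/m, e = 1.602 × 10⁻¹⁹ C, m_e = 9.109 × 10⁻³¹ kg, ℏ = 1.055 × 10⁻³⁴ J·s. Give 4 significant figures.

One atomic unit of electric current: I_au = e E_h/ℏ = m_e e⁵/((4πε₀)²ℏ³) = 6.612 × 10⁻³ A.
4.30 × 10⁶ × 6.612 × 10⁻³ A = 2.843 × 10⁴ A

2.843 × 10⁴ A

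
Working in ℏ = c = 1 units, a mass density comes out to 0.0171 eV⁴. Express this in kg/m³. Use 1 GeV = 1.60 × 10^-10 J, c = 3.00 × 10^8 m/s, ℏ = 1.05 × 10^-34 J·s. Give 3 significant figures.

3.98 × 10^-18 kg/m³

Mass density is [E]/(c²[L]³) = [E]⁴/(ℏ³c⁵).
1 GeV⁴ → 1/(ℏ³c⁵) × (1 GeV in J)⁴ = 2.33 × 10^20 kg/m³.
Convert the energy scale: 0.0171 eV⁴ = 1.71 × 10^-38 GeV⁴.
Result: 1.71 × 10^-38 × 2.33 × 10^20 = 3.98 × 10^-18 kg/m³.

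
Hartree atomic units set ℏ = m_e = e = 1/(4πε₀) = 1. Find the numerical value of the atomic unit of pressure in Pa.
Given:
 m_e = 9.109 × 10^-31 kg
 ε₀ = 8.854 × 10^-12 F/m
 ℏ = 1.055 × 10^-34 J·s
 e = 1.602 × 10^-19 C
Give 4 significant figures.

2.929 × 10^13 Pa

Dimensional analysis gives P_au = E_h/a₀³ = m_e⁴e¹⁰/((4πε₀)⁵ℏ⁸).
E_h = 4.354 × 10^-18 J
a₀ = 5.297 × 10^-11 m
E_h/a₀³ = 2.929 × 10^13 Pa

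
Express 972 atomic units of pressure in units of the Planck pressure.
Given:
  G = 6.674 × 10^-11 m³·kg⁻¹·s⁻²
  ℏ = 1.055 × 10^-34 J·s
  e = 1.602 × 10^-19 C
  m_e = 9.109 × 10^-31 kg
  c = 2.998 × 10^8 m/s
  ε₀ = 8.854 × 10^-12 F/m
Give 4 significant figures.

atomic unit of pressure: P_au = E_h/a₀³ = m_e⁴e¹⁰/((4πε₀)⁵ℏ⁸) = 2.929 × 10^13 Pa
Planck pressure: p_P = c⁷/(ℏG²) = 4.632 × 10^113 Pa
972 × 2.929 × 10^13 / 4.632 × 10^113 = 6.146 × 10^-98

6.146 × 10^-98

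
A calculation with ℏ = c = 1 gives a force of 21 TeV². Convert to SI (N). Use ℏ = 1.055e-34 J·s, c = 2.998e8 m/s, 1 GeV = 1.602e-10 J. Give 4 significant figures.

1.704e13 N

Force is [E]/[L] = [E]²/(ℏc); restore (ℏc)⁻¹.
1 GeV² → 1/(ℏc) × (1 GeV in J)² = 8.114e5 N.
Convert the energy scale: 21 TeV² = 2.10e7 GeV².
Result: 2.10e7 × 8.114e5 = 1.704e13 N.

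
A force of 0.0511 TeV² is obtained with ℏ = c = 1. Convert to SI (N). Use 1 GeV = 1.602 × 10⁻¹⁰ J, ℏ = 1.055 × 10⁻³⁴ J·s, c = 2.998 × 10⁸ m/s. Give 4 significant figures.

4.146 × 10¹⁰ N

Force is [E]/[L] = [E]²/(ℏc); restore (ℏc)⁻¹.
1 GeV² → 1/(ℏc) × (1 GeV in J)² = 8.114 × 10⁵ N.
Convert the energy scale: 0.0511 TeV² = 5.11 × 10⁴ GeV².
Result: 5.11 × 10⁴ × 8.114 × 10⁵ = 4.146 × 10¹⁰ N.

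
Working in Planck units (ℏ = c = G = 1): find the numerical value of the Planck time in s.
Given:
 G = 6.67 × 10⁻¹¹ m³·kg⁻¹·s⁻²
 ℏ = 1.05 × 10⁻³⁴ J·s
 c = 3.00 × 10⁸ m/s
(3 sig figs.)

5.37 × 10⁻⁴⁴ s

Dimensional analysis gives t_P = √(ℏG/c⁵).
  = √(2.88 × 10⁻⁸⁷)
  = 5.37 × 10⁻⁴⁴ s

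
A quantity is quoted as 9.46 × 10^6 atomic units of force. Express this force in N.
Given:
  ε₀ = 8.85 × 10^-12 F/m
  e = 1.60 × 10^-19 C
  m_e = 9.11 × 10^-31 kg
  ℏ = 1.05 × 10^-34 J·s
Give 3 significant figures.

0.788 N

One atomic unit of force: F_au = E_h/a₀ = m_e²e⁶/((4πε₀)³ℏ⁴) = 8.33 × 10^-8 N.
9.46 × 10^6 × 8.33 × 10^-8 N = 0.788 N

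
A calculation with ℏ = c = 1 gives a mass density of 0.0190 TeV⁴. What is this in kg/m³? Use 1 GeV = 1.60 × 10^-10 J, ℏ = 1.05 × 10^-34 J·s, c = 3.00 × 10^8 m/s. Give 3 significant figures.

Mass density is [E]/(c²[L]³) = [E]⁴/(ℏ³c⁵).
1 GeV⁴ → 1/(ℏ³c⁵) × (1 GeV in J)⁴ = 2.33 × 10^20 kg/m³.
Convert the energy scale: 0.0190 TeV⁴ = 1.90 × 10^10 GeV⁴.
Result: 1.90 × 10^10 × 2.33 × 10^20 = 4.43 × 10^30 kg/m³.

4.43 × 10^30 kg/m³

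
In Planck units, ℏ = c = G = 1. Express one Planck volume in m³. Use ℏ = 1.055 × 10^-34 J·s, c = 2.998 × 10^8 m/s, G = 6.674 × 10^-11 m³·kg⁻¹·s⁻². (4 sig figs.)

4.224 × 10^-105 m³

Dimensional analysis gives V_P = (ℏG/c³)^(3/2).
  = √(1.784 × 10^-209)
  = 4.224 × 10^-105 m³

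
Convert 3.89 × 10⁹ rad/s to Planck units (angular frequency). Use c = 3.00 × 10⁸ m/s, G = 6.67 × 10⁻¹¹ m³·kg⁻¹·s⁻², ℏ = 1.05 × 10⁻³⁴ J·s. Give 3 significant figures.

Planck angular frequency: ω_P = √(c⁵/(ℏG)) = 1.86 × 10⁴³ rad/s.
3.89 × 10⁹ / 1.86 × 10⁴³ = 2.09 × 10⁻³⁴

2.09 × 10⁻³⁴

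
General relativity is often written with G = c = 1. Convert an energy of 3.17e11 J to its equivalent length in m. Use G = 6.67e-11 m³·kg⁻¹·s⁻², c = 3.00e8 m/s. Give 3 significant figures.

Energy → length via G/c⁴.
3.17e11 J × (G/c⁴) = 2.61e-33 m

2.61e-33 m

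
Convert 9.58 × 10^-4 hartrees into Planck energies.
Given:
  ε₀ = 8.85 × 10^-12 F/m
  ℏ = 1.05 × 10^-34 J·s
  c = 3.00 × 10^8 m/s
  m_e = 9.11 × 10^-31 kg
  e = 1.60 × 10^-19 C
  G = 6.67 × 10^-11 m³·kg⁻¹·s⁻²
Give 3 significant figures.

2.14 × 10^-30

hartree: E_h = m_e e⁴/(4πε₀ℏ)² = 4.38 × 10^-18 J
Planck energy: E_P = √(ℏc⁵/G) = 1.96 × 10^9 J
9.58 × 10^-4 × 4.38 × 10^-18 / 1.96 × 10^9 = 2.14 × 10^-30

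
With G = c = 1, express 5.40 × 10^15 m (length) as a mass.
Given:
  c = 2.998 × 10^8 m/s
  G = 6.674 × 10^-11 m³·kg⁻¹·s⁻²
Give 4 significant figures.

Length → mass via c²/G.
5.40 × 10^15 m × (c²/G) = 7.272 × 10^42 kg

7.272 × 10^42 kg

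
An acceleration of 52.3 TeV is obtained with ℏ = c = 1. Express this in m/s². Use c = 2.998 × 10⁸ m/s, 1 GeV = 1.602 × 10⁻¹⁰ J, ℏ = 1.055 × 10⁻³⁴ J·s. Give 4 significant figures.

2.381 × 10³⁷ m/s²

Acceleration is [L]/[T]² = c·[E]/ℏ.
1 GeV → c/ℏ × (1 GeV in J) = 4.552 × 10³² m/s².
Convert the energy scale: 52.3 TeV = 5.23 × 10⁴ GeV.
Result: 5.23 × 10⁴ × 4.552 × 10³² = 2.381 × 10³⁷ m/s².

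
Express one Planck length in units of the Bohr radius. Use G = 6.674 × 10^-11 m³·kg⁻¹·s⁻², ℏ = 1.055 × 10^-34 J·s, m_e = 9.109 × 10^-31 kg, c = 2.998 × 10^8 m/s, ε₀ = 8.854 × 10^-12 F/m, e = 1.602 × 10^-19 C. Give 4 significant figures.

Planck length: ℓ_P = √(ℏG/c³) = 1.616 × 10^-35 m
Bohr radius: a₀ = 4πε₀ℏ²/(m_e e²) = 5.297 × 10^-11 m
ratio = 1.616 × 10^-35 / 5.297 × 10^-11 = 3.051 × 10^-25

3.051 × 10^-25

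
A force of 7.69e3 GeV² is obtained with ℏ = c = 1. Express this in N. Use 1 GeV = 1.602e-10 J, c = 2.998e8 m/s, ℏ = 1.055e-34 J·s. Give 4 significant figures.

Force is [E]/[L] = [E]²/(ℏc); restore (ℏc)⁻¹.
1 GeV² → 1/(ℏc) × (1 GeV in J)² = 8.114e5 N.
Result: 7.69e3 × 8.114e5 = 6.240e9 N.

6.240e9 N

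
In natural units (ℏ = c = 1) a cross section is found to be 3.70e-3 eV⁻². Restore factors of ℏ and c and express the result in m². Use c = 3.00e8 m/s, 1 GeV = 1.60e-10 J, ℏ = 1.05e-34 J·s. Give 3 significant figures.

Area is [L]² = [E]⁻²·(ℏc)²; restore (ℏc)².
1 GeV⁻² → (ℏc)² × (1 GeV in J)⁻² = 3.88e-32 m².
Convert the energy scale: 3.70e-3 eV⁻² = 3.70e15 GeV⁻².
Result: 3.70e15 × 3.88e-32 = 1.43e-16 m².

1.43e-16 m²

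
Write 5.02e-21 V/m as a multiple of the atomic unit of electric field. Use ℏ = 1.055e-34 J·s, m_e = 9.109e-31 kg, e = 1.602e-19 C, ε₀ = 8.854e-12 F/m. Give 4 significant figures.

atomic unit of electric field: E_au = E_h/(e a₀) = m_e²e⁵/((4πε₀)³ℏ⁴) = 5.131e11 V/m.
5.02e-21 / 5.131e11 = 9.784e-33

9.784e-33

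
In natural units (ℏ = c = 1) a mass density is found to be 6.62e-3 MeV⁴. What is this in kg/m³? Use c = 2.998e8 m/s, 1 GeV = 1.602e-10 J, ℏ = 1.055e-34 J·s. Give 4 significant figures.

Mass density is [E]/(c²[L]³) = [E]⁴/(ℏ³c⁵).
1 GeV⁴ → 1/(ℏ³c⁵) × (1 GeV in J)⁴ = 2.316e20 kg/m³.
Convert the energy scale: 6.62e-3 MeV⁴ = 6.62e-15 GeV⁴.
Result: 6.62e-15 × 2.316e20 = 1.533e6 kg/m³.

1.533e6 kg/m³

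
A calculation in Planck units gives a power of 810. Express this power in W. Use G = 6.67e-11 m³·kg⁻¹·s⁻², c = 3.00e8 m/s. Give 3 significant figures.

2.95e55 W

One Planck power: P_P = c⁵/G = 3.64e52 W.
810 × 3.64e52 W = 2.95e55 W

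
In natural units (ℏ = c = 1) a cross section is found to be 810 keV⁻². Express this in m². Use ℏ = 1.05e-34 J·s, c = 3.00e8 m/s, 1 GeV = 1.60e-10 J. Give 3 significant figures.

3.14e-17 m²

Area is [L]² = [E]⁻²·(ℏc)²; restore (ℏc)².
1 GeV⁻² → (ℏc)² × (1 GeV in J)⁻² = 3.88e-32 m².
Convert the energy scale: 810 keV⁻² = 8.10e14 GeV⁻².
Result: 8.10e14 × 3.88e-32 = 3.14e-17 m².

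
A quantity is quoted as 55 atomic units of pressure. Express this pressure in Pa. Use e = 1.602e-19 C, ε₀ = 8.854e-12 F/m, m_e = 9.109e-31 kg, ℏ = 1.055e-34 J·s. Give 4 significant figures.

One atomic unit of pressure: P_au = E_h/a₀³ = m_e⁴e¹⁰/((4πε₀)⁵ℏ⁸) = 2.929e13 Pa.
55 × 2.929e13 Pa = 1.611e15 Pa

1.611e15 Pa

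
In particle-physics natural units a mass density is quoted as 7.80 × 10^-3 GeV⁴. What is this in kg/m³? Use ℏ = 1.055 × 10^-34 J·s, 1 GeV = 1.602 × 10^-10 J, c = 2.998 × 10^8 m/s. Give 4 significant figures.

Mass density is [E]/(c²[L]³) = [E]⁴/(ℏ³c⁵).
1 GeV⁴ → 1/(ℏ³c⁵) × (1 GeV in J)⁴ = 2.316 × 10^20 kg/m³.
Result: 7.80 × 10^-3 × 2.316 × 10^20 = 1.806 × 10^18 kg/m³.

1.806 × 10^18 kg/m³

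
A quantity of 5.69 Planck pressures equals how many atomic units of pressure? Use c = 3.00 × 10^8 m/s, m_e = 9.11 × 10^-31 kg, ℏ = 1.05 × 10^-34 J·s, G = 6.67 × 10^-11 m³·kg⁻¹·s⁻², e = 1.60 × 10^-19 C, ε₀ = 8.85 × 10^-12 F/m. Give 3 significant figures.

Planck pressure: p_P = c⁷/(ℏG²) = 4.68 × 10^113 Pa
atomic unit of pressure: P_au = E_h/a₀³ = m_e⁴e¹⁰/((4πε₀)⁵ℏ⁸) = 3.01 × 10^13 Pa
5.69 × 4.68 × 10^113 / 3.01 × 10^13 = 8.84 × 10^100

8.84 × 10^100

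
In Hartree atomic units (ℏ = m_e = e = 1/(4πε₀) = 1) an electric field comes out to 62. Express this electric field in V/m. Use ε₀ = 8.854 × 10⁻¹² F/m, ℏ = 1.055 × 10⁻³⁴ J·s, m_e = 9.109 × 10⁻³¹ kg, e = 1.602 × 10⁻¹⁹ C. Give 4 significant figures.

3.181 × 10¹³ V/m

One atomic unit of electric field: E_au = E_h/(e a₀) = m_e²e⁵/((4πε₀)³ℏ⁴) = 5.131 × 10¹¹ V/m.
62 × 5.131 × 10¹¹ V/m = 3.181 × 10¹³ V/m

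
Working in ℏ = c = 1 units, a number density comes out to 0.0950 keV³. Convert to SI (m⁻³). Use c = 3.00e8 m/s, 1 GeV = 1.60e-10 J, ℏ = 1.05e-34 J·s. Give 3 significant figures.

Number density is [L]⁻³ = [E]³/(ℏc)³.
1 GeV³ → 1/(ℏc)³ × (1 GeV in J)³ = 1.31e47 m⁻³.
Convert the energy scale: 0.0950 keV³ = 9.50e-20 GeV³.
Result: 9.50e-20 × 1.31e47 = 1.24e28 m⁻³.

1.24e28 m⁻³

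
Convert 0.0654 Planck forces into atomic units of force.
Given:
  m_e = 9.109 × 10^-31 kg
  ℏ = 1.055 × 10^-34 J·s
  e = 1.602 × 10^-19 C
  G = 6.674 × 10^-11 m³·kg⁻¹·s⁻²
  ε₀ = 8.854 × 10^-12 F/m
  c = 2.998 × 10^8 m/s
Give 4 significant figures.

9.631 × 10^49

Planck force: F_P = c⁴/G = 1.210 × 10^44 N
atomic unit of force: F_au = E_h/a₀ = m_e²e⁶/((4πε₀)³ℏ⁴) = 8.220 × 10^-8 N
0.0654 × 1.210 × 10^44 / 8.220 × 10^-8 = 9.631 × 10^49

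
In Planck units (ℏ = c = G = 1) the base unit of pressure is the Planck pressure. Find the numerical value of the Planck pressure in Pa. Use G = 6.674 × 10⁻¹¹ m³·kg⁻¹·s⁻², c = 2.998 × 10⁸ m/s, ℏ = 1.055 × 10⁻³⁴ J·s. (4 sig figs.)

4.632 × 10¹¹³ Pa

p_P = c⁷/(ℏG²)
  = 2.177 × 10⁵⁹ / 4.699 × 10⁻⁵⁵
  = 4.632 × 10¹¹³ Pa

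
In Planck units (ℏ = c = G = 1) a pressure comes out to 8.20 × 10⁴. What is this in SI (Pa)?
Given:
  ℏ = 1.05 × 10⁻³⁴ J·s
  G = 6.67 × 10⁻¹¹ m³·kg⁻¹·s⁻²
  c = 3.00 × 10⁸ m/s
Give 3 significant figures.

One Planck pressure: p_P = c⁷/(ℏG²) = 4.68 × 10¹¹³ Pa.
8.20 × 10⁴ × 4.68 × 10¹¹³ Pa = 3.84 × 10¹¹⁸ Pa

3.84 × 10¹¹⁸ Pa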